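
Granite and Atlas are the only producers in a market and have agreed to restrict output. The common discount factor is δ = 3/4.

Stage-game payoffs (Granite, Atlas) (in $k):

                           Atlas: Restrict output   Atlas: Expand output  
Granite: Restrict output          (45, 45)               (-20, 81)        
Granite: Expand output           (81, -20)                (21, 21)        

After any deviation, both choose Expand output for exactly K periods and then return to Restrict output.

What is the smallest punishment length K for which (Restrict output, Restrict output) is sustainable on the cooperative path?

3

No profitable deviation requires (45−21)(δ+…+δ^K) ≥ 81−45, i.e. δ+…+δ^K ≥ 3/2 ≈ 1.5000.
With δ = 3/4, the partial sums are K=1: 0.7500, K=2: 1.3125, K=3: 1.7344.
K = 3 is the first length at which the sum reaches 1.5000.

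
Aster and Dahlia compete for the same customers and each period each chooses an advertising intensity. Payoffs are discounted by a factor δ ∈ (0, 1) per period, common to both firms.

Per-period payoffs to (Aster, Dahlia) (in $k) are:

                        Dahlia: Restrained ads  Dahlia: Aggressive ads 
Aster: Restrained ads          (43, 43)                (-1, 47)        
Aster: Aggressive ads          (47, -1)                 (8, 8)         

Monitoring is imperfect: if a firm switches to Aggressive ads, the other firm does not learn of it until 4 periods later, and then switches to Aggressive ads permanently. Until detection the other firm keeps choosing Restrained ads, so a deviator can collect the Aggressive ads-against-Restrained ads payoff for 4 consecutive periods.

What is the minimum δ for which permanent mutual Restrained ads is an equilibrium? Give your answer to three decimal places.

Deviating for the 4 undetected periods gains 47−43 = 4 per period over cooperation, then loses 43−8 = 35 per period forever once punishment starts.
Gain: 4(1 + δ + … + δ^3); loss: 35·δ^4/(1−δ).
No profitable deviation ⇔ 4(1−δ^4) ≤ 35·δ^4, i.e. δ^4 ≥ 4/(4+35) = 4/39.
Hence δ ≥ (4/39)^(1/4) ≈ 0.566.

0.566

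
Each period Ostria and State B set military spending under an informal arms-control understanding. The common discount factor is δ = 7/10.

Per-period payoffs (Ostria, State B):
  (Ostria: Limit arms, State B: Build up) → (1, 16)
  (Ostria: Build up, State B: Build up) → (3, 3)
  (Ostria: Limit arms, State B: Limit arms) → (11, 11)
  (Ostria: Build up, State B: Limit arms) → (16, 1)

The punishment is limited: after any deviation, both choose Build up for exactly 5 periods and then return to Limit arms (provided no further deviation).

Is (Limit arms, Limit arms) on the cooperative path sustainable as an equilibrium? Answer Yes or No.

Yes

Comparing payoff streams over the 6 periods until play realigns: cooperate → 11(1+δ+…+δ^5); deviate → 16 + 3(δ+…+δ^5).
Cooperation is sustained iff (11−3)(δ+…+δ^5) ≥ 16−11.
δ+…+δ^5 = 7/10·(1−(7/10)^5)/(1−7/10) = 1.9412, and (16−11)/(11−3) = 0.6250.
1.9412 ≥ 0.6250, so cooperation is sustainable.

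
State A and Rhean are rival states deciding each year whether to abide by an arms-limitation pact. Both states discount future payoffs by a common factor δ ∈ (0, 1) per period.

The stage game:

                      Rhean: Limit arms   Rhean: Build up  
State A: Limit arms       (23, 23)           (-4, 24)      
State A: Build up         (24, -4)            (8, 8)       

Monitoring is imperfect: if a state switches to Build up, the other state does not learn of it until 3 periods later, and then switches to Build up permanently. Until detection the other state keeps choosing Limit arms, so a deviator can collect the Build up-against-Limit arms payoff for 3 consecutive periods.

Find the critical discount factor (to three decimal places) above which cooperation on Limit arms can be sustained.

Deviating for the 3 undetected periods gains 24−23 = 1 per period over cooperation, then loses 23−8 = 15 per period forever once punishment starts.
Gain: 1(1 + δ + … + δ^2); loss: 15·δ^3/(1−δ).
No profitable deviation ⇔ 1(1−δ^3) ≤ 15·δ^3, i.e. δ^3 ≥ 1/(1+15) = 1/16.
Hence δ ≥ (1/16)^(1/3) ≈ 0.397.

0.397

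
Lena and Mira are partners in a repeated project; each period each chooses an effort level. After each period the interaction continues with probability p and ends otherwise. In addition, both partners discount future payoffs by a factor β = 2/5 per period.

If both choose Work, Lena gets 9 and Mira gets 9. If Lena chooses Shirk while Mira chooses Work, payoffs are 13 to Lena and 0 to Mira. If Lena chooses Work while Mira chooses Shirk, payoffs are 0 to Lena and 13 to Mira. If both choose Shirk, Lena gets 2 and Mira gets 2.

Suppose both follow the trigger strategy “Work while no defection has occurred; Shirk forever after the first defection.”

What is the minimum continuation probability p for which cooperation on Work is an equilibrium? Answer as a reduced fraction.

10/11

With continuation probability p and discount β, the effective per-period discount factor is βp.
Grim-trigger IC: βp ≥ (13−9)/(13−2) = 4/11.
So p ≥ (4/11)/(2/5) = 10/11.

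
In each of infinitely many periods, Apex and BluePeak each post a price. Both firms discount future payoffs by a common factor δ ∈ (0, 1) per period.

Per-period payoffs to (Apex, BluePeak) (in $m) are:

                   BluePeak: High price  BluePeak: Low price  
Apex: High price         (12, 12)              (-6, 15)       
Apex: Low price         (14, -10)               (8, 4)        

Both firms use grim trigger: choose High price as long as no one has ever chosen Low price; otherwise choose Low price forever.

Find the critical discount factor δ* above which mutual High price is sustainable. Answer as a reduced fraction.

1/3

Apex's threshold: (14−12)/(14−8) = 1/3.
BluePeak's threshold: (15−12)/(15−4) = 3/11.
1/3 > 3/11, so Apex binds and δ* = 1/3.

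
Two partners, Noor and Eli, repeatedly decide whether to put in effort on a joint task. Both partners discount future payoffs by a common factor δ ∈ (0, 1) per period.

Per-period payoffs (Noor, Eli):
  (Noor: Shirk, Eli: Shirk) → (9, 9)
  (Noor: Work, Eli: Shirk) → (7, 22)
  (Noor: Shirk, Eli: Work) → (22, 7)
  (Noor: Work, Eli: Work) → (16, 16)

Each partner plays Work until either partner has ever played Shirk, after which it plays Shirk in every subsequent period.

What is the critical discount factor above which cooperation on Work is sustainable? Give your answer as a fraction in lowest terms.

6/13

Under grim trigger the critical discount factor is (T−C)/(T−P) with T = 22, C = 16, P = 9.
δ* = (22−16)/(22−9) = 6/13.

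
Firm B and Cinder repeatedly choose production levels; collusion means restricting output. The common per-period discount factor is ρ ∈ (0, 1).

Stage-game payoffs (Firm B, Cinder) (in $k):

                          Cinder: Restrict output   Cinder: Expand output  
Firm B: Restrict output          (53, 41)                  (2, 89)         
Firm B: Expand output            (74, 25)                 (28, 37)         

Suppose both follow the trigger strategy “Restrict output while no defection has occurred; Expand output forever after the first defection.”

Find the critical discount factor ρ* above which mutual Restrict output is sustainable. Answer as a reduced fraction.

Firm B's threshold: (74−53)/(74−28) = 21/46.
Cinder's threshold: (89−41)/(89−37) = 12/13.
21/46 < 12/13, so Cinder binds and ρ* = 12/13.

12/13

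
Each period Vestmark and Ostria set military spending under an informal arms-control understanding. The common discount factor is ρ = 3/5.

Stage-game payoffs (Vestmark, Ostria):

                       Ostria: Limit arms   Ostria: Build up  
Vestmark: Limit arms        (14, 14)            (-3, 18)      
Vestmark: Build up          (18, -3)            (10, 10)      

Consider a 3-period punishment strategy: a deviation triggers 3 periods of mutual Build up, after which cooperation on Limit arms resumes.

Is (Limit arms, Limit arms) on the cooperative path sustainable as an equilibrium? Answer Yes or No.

Yes

Comparing payoff streams over the 4 periods until play realigns: cooperate → 14(1+ρ+…+ρ^3); deviate → 18 + 10(ρ+…+ρ^3).
Cooperation is sustained iff (14−10)(ρ+…+ρ^3) ≥ 18−14.
ρ+…+ρ^3 = 3/5·(1−(3/5)^3)/(1−3/5) = 1.1760, and (18−14)/(14−10) = 1.0000.
1.1760 ≥ 1.0000, so cooperation is sustainable.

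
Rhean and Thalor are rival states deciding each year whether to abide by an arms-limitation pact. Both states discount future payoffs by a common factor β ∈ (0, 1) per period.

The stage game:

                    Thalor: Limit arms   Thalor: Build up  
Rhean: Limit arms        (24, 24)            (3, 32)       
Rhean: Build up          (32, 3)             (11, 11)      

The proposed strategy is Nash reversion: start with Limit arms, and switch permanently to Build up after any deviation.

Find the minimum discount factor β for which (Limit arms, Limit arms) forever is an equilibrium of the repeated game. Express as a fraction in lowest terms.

Cooperation forever yields 24 each period: 24/(1−β).
Deviating yields 32 once, then 11 forever: 32 + 11β/(1−β).
No profitable deviation requires 24/(1−β) ≥ 32 + 11β/(1−β).
Multiplying by (1−β): 24 ≥ 32(1−β) + 11β = 32 − 21β.
So 21β ≥ 8, i.e. β ≥ 8/21.

8/21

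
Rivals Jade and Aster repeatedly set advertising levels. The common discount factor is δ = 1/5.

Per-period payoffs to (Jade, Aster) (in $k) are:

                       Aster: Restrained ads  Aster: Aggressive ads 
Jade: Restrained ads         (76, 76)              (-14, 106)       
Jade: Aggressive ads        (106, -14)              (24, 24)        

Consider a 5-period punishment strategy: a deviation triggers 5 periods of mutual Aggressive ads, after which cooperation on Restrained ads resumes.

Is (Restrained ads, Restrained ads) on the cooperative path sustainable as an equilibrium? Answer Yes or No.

No

Comparing payoff streams over the 6 periods until play realigns: cooperate → 76(1+δ+…+δ^5); deviate → 106 + 24(δ+…+δ^5).
Cooperation is sustained iff (76−24)(δ+…+δ^5) ≥ 106−76.
δ+…+δ^5 = 1/5·(1−(1/5)^5)/(1−1/5) = 0.2499, and (106−76)/(76−24) = 0.5769.
0.2499 < 0.5769, so cooperation is not sustainable.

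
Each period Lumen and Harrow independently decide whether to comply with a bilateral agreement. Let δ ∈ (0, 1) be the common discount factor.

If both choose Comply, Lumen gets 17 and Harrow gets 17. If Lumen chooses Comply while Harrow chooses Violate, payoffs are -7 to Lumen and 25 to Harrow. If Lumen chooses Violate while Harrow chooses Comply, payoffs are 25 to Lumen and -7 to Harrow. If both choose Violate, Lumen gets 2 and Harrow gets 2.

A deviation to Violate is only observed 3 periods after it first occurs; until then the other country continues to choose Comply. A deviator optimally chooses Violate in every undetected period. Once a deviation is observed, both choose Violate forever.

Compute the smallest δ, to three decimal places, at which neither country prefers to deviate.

0.703

A deviator earns 25 for 3 periods, then 2 forever; cooperating earns 17 forever. Multiplying the IC by (1−δ):
17 ≥ 25(1−δ^3) + 2δ^3, so 23·δ^3 ≥ 8 and δ^3 ≥ 8/23.
δ ≥ (8/23)^(1/3) ≈ 0.703.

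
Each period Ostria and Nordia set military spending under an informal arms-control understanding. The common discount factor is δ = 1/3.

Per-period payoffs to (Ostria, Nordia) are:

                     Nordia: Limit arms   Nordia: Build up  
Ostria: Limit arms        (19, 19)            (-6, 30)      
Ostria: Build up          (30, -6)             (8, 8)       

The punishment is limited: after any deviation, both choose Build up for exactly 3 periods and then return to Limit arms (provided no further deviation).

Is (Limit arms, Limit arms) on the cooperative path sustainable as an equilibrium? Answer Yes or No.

IC: δ+…+δ^3 ≥ (30−19)/(19−8) = 1.
At δ = 1/3: partial sum = 0.4815 < 1.0000. Cooperation not sustainable.

No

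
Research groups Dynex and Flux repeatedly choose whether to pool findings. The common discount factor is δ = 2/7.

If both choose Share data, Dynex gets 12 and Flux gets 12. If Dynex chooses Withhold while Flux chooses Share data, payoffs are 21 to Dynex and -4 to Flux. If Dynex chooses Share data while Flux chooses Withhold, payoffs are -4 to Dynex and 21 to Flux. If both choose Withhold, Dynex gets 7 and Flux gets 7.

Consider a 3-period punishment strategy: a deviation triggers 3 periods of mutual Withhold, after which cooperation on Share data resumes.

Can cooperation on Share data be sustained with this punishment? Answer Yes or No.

No

A one-shot deviation gives 21 now, then 7 for 3 periods, then back to 12.
Gain from deviating: (21−12) today; loss: (12−7) in each of the next 3 periods.
No-deviation condition: (12−7)(δ+…+δ^3) ≥ 21−12, i.e. δ+…+δ^3 ≥ 9/5.
At δ = 2/7: δ+…+δ^3 = 0.3907 < 1.8000.
So cooperation is not sustainable.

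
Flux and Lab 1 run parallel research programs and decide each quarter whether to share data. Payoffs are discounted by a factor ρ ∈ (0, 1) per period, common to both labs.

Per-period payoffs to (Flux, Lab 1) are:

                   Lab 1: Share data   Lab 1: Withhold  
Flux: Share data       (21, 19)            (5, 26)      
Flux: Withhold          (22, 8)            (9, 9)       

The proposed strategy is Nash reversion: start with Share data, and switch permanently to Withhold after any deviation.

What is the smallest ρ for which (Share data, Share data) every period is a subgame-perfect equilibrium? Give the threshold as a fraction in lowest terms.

7/17

Flux: cooperation gives 21 each period; deviation gives 22 once then 9 forever.
  21/(1−ρ) ≥ 22 + 9ρ/(1−ρ) ⇒ ρ ≥ 1/13.
Lab 1: cooperation gives 19 each period; deviation gives 26 once then 9 forever.
  ρ ≥ 7/17.
Both must hold, so the binding constraint is Lab 1's: ρ ≥ 7/17.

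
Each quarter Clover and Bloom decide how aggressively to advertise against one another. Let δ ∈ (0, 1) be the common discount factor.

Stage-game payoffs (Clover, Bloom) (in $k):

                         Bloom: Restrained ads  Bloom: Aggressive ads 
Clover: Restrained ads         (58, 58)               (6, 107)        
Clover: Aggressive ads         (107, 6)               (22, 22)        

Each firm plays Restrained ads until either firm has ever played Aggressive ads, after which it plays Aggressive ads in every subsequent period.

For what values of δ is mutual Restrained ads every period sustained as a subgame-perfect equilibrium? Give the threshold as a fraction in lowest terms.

Under grim trigger the critical discount factor is (T−C)/(T−P) with T = 107, C = 58, P = 22.
δ* = (107−58)/(107−22) = 49/85.

49/85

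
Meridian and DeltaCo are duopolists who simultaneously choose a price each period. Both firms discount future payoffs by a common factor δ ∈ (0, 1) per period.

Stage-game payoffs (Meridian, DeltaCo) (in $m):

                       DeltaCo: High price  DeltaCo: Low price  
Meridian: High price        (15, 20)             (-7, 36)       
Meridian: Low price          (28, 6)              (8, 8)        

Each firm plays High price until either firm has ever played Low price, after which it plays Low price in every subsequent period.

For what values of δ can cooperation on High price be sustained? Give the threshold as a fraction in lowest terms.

For Meridian: deviation gain 28−15 = 13, per-period punishment loss 15−8 = 7. IC gives δ ≥ 13/20.
For DeltaCo: gain 16, loss 12 per period, so δ ≥ 16/28 = 4/7.
The tighter constraint is Meridian's, so cooperation needs δ ≥ 13/20.

13/20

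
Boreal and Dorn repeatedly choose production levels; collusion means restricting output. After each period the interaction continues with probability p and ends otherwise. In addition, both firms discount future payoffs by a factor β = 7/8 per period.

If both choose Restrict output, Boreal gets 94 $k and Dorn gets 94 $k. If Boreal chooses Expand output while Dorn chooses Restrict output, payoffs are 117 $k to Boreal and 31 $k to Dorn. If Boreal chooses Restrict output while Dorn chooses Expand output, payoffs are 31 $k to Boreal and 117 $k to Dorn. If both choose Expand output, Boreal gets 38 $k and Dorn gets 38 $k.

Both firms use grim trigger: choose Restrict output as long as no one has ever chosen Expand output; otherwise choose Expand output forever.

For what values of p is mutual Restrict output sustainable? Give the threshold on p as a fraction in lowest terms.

184/553

With continuation probability p and discount β, the effective per-period discount factor is βp.
Grim-trigger IC: βp ≥ (117−94)/(117−38) = 23/79.
So p ≥ (23/79)/(7/8) = 184/553.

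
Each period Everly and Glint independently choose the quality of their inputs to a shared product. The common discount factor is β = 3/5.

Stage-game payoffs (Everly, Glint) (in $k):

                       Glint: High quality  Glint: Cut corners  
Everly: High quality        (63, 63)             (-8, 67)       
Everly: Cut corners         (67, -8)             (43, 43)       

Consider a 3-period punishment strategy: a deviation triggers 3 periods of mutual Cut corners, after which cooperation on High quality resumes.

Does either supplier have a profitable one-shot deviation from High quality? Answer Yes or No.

No

IC: β+…+β^3 ≥ (67−63)/(63−43) = 1/5.
At β = 3/5: partial sum = 1.1760 ≥ 0.2000. Cooperation sustainable.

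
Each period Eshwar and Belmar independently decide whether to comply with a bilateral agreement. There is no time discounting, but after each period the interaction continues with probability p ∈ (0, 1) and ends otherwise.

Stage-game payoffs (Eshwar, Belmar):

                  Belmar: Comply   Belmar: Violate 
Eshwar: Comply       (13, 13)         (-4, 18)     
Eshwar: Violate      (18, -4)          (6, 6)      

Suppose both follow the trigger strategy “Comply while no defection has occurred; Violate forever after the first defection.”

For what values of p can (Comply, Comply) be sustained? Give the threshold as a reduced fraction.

With no time discounting, the continuation probability p plays the role of the discount factor.
Grim-trigger IC: 13/(1−p) ≥ 18 + 6p/(1−p) ⇒ p ≥ (18−13)/(18−6) = 5/12.

5/12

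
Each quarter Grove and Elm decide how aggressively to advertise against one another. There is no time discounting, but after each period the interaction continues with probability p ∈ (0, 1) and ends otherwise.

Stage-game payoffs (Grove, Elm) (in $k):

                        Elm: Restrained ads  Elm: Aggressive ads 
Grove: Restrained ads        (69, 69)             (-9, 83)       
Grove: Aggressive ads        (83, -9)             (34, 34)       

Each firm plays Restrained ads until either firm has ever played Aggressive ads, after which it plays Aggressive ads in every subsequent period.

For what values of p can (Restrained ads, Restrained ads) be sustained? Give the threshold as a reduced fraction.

Expected cooperation value is 69 + p·69 + p²·69 + … = 69/(1−p); deviation gives 83 + p·34/(1−p).
69 ≥ 83(1−p) + 34p ⇒ 49p ≥ 14 ⇒ p ≥ 14/49 = 2/7.

2/7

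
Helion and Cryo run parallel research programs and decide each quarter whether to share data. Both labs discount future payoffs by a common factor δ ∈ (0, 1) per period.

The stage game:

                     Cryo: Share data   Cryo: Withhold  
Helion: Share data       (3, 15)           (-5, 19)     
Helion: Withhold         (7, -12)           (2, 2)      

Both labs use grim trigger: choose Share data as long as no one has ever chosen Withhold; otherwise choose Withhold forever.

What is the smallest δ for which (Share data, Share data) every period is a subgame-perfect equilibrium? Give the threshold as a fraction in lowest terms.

4/5

Helion: cooperation gives 3 each period; deviation gives 7 once then 2 forever.
  3/(1−δ) ≥ 7 + 2δ/(1−δ) ⇒ δ ≥ 4/5.
Cryo: cooperation gives 15 each period; deviation gives 19 once then 2 forever.
  δ ≥ 4/17.
Both must hold, so the binding constraint is Helion's: δ ≥ 4/5.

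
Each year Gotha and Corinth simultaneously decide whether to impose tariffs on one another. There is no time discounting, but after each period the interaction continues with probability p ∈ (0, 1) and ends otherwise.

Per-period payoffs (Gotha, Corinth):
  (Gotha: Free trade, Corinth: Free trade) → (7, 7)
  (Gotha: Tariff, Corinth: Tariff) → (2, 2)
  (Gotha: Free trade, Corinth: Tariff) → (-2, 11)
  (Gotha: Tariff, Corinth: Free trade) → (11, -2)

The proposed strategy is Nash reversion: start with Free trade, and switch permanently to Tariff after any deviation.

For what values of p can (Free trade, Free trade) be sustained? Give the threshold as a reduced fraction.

Expected cooperation value is 7 + p·7 + p²·7 + … = 7/(1−p); deviation gives 11 + p·2/(1−p).
7 ≥ 11(1−p) + 2p ⇒ 9p ≥ 4 ⇒ p ≥ 4/9.

4/9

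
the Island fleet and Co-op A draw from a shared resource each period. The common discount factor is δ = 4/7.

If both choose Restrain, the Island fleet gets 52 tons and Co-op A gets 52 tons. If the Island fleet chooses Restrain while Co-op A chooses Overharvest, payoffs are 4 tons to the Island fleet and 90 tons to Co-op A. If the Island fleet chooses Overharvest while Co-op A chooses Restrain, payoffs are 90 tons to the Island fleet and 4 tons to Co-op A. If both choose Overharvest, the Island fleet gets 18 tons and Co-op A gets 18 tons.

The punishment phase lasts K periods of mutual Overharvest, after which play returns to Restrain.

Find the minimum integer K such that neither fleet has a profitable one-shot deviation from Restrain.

No profitable deviation requires (52−18)(δ+…+δ^K) ≥ 90−52, i.e. δ+…+δ^K ≥ 19/17 ≈ 1.1176.
With δ = 4/7, the partial sums are K=1: 0.5714, K=2: 0.8980, K=3: 1.0845, K=4: 1.1912.
K = 4 is the first length at which the sum reaches 1.1176.

4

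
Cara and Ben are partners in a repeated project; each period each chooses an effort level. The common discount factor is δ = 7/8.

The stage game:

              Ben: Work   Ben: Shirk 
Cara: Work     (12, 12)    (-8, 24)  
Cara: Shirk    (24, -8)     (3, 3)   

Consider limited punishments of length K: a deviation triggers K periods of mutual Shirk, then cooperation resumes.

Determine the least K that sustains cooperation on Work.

2

Need Σ_{k=1}^{K} δ^k ≥ (24−12)/(12−3) = 1.3333 at δ = 7/8.
At K = 1 the sum is 0.8750 < 1.3333; at K = 2 it is 1.6406 ≥ 1.3333.
So the minimum punishment length is K = 2.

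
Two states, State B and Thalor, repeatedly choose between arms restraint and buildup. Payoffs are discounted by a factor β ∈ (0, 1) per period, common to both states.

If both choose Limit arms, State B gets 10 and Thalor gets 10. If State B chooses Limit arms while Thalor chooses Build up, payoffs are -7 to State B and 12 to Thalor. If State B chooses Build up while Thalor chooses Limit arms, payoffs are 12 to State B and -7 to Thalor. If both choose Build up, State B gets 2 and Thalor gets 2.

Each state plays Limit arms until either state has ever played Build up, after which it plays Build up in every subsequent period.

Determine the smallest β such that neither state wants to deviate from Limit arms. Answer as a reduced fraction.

Under grim trigger the critical discount factor is (T−C)/(T−P) with T = 12, C = 10, P = 2.
β* = (12−10)/(12−2) = 2/10 = 1/5.

1/5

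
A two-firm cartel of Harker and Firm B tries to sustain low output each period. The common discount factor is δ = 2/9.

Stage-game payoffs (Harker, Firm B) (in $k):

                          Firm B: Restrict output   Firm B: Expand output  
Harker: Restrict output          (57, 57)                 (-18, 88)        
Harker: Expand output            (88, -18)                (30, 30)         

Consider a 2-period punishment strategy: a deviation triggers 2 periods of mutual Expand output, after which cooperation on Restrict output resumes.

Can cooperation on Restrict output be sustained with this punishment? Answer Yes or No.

A one-shot deviation gives 88 now, then 30 for 2 periods, then back to 57.
Gain from deviating: (88−57) today; loss: (57−30) in each of the next 2 periods.
No-deviation condition: (57−30)(δ+…+δ^2) ≥ 88−57, i.e. δ+…+δ^2 ≥ 31/27.
At δ = 2/9: δ+…+δ^2 = 0.2716 < 1.1481.
So cooperation is not sustainable.

No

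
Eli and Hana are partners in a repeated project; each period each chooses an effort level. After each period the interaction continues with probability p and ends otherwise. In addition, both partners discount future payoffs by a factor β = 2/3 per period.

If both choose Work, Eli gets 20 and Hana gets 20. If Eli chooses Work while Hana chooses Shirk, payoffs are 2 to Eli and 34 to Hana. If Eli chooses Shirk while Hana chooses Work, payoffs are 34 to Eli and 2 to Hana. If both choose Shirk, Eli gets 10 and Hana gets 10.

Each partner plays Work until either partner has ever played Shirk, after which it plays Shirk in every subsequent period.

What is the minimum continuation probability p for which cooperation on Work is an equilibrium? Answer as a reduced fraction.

With continuation probability p and discount β, the effective per-period discount factor is βp.
Grim-trigger IC: βp ≥ (34−20)/(34−10) = 7/12.
So p ≥ (7/12)/(2/3) = 7/8.

7/8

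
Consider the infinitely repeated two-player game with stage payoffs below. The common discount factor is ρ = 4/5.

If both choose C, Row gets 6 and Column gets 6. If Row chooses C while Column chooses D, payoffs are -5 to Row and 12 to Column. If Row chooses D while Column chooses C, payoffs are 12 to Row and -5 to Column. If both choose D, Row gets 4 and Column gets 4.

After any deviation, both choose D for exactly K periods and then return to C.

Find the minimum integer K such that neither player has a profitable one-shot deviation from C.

7

No profitable deviation requires (6−4)(ρ+…+ρ^K) ≥ 12−6, i.e. ρ+…+ρ^K ≥ 3 ≈ 3.0000.
With ρ = 4/5, the partial sums are K=1: 0.8000, K=2: 1.4400, …, K=5: 2.6893, K=6: 2.9514, K=7: 3.1611.
K = 7 is the first length at which the sum reaches 3.0000.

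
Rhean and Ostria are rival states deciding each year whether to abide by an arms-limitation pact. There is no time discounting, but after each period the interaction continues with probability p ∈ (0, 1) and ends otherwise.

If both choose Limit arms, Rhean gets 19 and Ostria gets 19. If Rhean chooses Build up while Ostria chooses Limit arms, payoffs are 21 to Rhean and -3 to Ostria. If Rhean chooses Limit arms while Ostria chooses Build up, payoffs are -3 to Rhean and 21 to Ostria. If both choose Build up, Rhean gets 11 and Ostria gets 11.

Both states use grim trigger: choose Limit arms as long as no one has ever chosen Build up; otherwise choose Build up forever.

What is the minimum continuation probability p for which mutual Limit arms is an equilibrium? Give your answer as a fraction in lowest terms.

With no time discounting, the continuation probability p plays the role of the discount factor.
Grim-trigger IC: 19/(1−p) ≥ 21 + 11p/(1−p) ⇒ p ≥ (21−19)/(21−11) = 1/5.

1/5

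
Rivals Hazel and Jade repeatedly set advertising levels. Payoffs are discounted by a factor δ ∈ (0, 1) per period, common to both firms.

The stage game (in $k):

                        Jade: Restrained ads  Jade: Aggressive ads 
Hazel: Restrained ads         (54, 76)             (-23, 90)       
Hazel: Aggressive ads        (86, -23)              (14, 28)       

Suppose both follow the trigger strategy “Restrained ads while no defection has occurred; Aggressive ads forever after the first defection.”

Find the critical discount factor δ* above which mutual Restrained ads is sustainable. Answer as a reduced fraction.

For Hazel: deviation gain 86−54 = 32, per-period punishment loss 54−14 = 40. IC gives δ ≥ 32/72 = 4/9.
For Jade: gain 14, loss 48 per period, so δ ≥ 14/62 = 7/31.
The tighter constraint is Hazel's, so cooperation needs δ ≥ 4/9.

4/9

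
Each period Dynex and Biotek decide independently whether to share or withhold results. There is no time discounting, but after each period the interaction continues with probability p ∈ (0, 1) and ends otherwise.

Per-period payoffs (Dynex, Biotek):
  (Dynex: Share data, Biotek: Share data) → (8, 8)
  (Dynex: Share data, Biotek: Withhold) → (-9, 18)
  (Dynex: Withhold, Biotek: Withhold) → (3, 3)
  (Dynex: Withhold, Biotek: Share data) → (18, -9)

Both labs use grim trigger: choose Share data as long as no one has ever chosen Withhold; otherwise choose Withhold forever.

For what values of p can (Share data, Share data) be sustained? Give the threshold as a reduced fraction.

Expected cooperation value is 8 + p·8 + p²·8 + … = 8/(1−p); deviation gives 18 + p·3/(1−p).
8 ≥ 18(1−p) + 3p ⇒ 15p ≥ 10 ⇒ p ≥ 10/15 = 2/3.

2/3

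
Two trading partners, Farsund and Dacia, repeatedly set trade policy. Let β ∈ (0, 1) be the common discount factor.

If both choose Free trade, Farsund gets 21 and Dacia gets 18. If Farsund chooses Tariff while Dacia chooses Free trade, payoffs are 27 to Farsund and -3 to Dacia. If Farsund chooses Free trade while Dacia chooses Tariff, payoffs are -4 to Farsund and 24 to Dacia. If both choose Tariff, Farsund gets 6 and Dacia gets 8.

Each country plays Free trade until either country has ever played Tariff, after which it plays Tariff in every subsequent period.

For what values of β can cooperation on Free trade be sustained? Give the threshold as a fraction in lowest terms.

3/8

For Farsund: deviation gain 27−21 = 6, per-period punishment loss 21−6 = 15. IC gives β ≥ 6/21 = 2/7.
For Dacia: gain 6, loss 10 per period, so β ≥ 6/16 = 3/8.
The tighter constraint is Dacia's, so cooperation needs β ≥ 3/8.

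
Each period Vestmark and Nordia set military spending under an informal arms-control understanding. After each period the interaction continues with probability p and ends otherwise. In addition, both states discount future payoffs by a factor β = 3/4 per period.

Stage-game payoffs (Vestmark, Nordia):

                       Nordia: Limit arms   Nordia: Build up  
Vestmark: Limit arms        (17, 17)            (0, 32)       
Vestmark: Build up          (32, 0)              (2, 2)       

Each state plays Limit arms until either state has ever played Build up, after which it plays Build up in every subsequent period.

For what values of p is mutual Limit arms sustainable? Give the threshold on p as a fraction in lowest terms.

2/3

With continuation probability p and discount β, the effective per-period discount factor is βp.
Grim-trigger IC: βp ≥ (32−17)/(32−2) = 1/2.
So p ≥ (1/2)/(3/4) = 2/3.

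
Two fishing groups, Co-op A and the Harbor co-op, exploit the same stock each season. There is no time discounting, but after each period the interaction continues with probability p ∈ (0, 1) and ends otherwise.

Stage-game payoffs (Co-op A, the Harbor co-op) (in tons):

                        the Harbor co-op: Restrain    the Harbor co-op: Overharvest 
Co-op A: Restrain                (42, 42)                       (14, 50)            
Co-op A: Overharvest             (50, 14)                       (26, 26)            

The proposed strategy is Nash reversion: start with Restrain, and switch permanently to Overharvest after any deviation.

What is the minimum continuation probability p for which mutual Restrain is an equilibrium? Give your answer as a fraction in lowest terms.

1/3

Expected cooperation value is 42 + p·42 + p²·42 + … = 42/(1−p); deviation gives 50 + p·26/(1−p).
42 ≥ 50(1−p) + 26p ⇒ 24p ≥ 8 ⇒ p ≥ 8/24 = 1/3.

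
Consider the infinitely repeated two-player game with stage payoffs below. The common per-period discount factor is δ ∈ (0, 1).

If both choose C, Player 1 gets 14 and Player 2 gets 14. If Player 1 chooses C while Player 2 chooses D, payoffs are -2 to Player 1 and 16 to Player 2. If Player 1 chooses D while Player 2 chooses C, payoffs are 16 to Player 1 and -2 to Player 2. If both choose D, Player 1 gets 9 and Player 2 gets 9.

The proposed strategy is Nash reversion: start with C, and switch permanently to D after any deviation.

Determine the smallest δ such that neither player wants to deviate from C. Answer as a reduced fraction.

One-period gain from deviating is 16 − 14 = 2. The loss is 14 − 9 = 5 in every subsequent period, with present value 5·δ/(1−δ).
Deviation is unprofitable when 5·δ/(1−δ) ≥ 2, i.e. δ/(1−δ) ≥ 2/5.
Equivalently δ ≥ 2/(2+5) = 2/7.

2/7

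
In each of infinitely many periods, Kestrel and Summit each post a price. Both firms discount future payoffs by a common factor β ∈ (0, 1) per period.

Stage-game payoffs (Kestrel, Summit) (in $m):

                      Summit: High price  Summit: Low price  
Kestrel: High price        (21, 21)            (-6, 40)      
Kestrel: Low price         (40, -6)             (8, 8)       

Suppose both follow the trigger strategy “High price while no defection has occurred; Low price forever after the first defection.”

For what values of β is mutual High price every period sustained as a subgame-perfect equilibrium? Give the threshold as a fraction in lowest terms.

Under grim trigger the critical discount factor is (T−C)/(T−P) with T = 40, C = 21, P = 8.
β* = (40−21)/(40−8) = 19/32.

19/32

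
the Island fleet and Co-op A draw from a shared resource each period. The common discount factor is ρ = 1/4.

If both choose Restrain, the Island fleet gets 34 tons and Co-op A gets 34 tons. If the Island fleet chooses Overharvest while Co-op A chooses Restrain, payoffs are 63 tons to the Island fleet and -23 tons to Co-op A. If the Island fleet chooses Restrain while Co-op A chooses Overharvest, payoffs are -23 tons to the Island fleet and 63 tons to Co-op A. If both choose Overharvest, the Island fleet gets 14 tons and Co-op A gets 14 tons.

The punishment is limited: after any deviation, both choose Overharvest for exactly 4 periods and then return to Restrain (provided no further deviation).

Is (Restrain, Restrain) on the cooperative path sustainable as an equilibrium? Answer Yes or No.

No

A one-shot deviation gives 63 now, then 14 for 4 periods, then back to 34.
Gain from deviating: (63−34) today; loss: (34−14) in each of the next 4 periods.
No-deviation condition: (34−14)(ρ+…+ρ^4) ≥ 63−34, i.e. ρ+…+ρ^4 ≥ 29/20.
At ρ = 1/4: ρ+…+ρ^4 = 0.3320 < 1.4500.
So cooperation is not sustainable.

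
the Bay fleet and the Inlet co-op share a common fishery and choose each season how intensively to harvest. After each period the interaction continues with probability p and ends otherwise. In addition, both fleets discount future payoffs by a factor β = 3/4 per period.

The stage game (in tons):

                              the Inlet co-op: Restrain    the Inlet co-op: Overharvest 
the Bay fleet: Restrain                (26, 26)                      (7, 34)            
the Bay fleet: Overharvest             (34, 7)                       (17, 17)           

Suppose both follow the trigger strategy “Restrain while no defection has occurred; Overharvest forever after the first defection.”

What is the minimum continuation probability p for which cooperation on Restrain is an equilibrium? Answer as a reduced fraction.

With continuation probability p and discount β, the effective per-period discount factor is βp.
Grim-trigger IC: βp ≥ (34−26)/(34−17) = 8/17.
So p ≥ (8/17)/(3/4) = 32/51.

32/51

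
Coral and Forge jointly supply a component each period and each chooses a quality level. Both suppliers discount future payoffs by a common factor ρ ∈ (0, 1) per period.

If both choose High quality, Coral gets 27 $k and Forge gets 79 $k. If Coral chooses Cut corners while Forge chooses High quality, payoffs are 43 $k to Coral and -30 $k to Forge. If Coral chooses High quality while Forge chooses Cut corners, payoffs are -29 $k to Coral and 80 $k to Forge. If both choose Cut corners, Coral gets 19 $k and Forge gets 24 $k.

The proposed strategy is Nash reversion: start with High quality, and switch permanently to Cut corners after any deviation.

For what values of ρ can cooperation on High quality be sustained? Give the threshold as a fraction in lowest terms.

2/3

Coral's threshold: (43−27)/(43−19) = 2/3.
Forge's threshold: (80−79)/(80−24) = 1/56.
2/3 > 1/56, so Coral binds and ρ* = 2/3.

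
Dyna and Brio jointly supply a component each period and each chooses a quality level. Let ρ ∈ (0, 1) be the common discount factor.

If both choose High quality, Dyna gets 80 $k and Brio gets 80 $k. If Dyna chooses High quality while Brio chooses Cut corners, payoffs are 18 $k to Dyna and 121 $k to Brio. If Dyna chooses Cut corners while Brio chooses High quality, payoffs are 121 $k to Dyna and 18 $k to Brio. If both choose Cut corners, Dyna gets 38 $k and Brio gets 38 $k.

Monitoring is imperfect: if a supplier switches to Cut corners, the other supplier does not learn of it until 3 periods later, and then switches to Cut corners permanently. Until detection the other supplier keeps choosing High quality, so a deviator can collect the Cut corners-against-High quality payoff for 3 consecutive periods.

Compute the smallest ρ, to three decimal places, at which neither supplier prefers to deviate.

0.791

A deviator earns 121 for 3 periods, then 38 forever; cooperating earns 80 forever. Multiplying the IC by (1−ρ):
80 ≥ 121(1−ρ^3) + 38ρ^3, so 83·ρ^3 ≥ 41 and ρ^3 ≥ 41/83.
ρ ≥ (41/83)^(1/3) ≈ 0.791.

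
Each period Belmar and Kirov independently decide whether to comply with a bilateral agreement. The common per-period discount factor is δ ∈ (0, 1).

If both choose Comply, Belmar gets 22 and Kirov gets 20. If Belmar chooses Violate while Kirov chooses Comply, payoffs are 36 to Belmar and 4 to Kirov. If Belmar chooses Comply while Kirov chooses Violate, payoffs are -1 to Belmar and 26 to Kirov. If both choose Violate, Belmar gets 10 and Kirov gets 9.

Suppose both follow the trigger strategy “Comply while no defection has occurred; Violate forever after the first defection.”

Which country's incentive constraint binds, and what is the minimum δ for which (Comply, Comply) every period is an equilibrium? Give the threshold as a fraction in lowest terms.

Belmar; δ ≥ 7/13

Belmar: cooperation gives 22 each period; deviation gives 36 once then 10 forever.
  22/(1−δ) ≥ 36 + 10δ/(1−δ) ⇒ δ ≥ 14/26 = 7/13.
Kirov: cooperation gives 20 each period; deviation gives 26 once then 9 forever.
  δ ≥ 6/17.
Both must hold, so the binding constraint is Belmar's: δ ≥ 7/13.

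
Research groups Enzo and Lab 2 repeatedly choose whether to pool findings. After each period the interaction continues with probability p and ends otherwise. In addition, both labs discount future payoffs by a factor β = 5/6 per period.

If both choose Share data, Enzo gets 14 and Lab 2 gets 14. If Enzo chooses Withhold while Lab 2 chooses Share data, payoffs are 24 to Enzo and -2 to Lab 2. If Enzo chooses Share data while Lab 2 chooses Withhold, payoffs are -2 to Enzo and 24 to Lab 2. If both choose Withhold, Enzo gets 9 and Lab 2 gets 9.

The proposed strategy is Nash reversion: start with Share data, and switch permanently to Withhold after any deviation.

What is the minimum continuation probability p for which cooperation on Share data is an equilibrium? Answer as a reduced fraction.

4/5

With continuation probability p and discount β, the effective per-period discount factor is βp.
Grim-trigger IC: βp ≥ (24−14)/(24−9) = 2/3.
So p ≥ (2/3)/(5/6) = 4/5.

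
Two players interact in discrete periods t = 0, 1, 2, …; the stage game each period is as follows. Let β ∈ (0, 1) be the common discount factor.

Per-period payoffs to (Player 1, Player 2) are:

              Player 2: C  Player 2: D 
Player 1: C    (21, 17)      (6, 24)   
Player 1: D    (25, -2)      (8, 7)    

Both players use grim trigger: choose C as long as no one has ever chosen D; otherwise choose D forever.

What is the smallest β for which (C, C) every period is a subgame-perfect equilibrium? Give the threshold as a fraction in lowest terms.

For Player 1: deviation gain 25−21 = 4, per-period punishment loss 21−8 = 13. IC gives β ≥ 4/17.
For Player 2: gain 7, loss 10 per period, so β ≥ 7/17.
The tighter constraint is Player 2's, so cooperation needs β ≥ 7/17.

7/17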